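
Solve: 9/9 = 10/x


Cross multiply: 9 × x = 9 × 10
9x = 90
x = 90 / 9
= 10.00

10.00


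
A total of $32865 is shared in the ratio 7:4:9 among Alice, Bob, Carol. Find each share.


Total parts = 7 + 4 + 9 = 20
Alice: 32865 × 7/20 = 11502.75
Bob: 32865 × 4/20 = 6573.00
Carol: 32865 × 9/20 = 14789.25
= Alice: $11502.75, Bob: $6573.00, Carol: $14789.25

Alice: $11502.75, Bob: $6573.00, Carol: $14789.25


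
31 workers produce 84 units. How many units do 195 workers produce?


Direct proportion: y/x = constant
k = 84/31 ≈ 2.7097
y₂ = k × 195 = 84 × 195 / 31 = 16380/31
≈ 528.39

528.39


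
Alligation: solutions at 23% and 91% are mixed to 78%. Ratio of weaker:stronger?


Let x parts of 23% mix with y parts of 91%.
23x + 91y = 78(x + y)
23x + 91y = 78x + 78y
x(23 - 78) = y(78 - 91)
x/y = (91 - 78)/(78 - 23) = 13/55
Simplify: 13:55
= 13:55

13:55


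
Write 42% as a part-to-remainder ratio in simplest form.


42% means 42 parts out of 100; remainder = 58
Part : remainder = 42:58
GCD = 2
= 21:29

21:29


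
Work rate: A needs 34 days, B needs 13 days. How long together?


Rate of A = 1/34 per day
Rate of B = 1/13 per day
Combined rate = 1/34 + 1/13 = 47/442 ≈ 0.1063 per day
Days = 1 / combined rate = 442/47
≈ 9.40 days

9.40 days


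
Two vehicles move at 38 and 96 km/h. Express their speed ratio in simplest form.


Ratio = 38:96
GCD = 2
Simplified = 19:48
Time ratio (same distance) = 48:19
Speed ratio = 19:48

19:48


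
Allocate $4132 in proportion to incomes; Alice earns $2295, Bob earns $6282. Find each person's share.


Total income = 2295 + 6282 = $8577
Alice: $4132 × 2295/8577 = $1105.62
Bob: $4132 × 6282/8577 = $3026.38
= Alice: $1105.62, Bob: $3026.38

Alice: $1105.62, Bob: $3026.38


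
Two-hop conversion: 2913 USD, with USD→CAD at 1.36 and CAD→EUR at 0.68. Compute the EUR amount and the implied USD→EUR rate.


Step 1: 2913 USD × 1.36 = 3961.68 CAD
Step 2: 3961.68 CAD × 0.68 = 2693.94 EUR
Implied rate USD→EUR = 1.36 × 0.68 = 0.9248
= 2693.94 EUR; implied rate 0.9248 EUR/USD

2693.94 EUR; implied rate 0.9248 EUR/USD


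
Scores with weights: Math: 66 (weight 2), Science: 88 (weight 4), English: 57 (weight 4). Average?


Numerator = 66×2 + 88×4 + 57×4
= 132 + 352 + 228
= 712
Total weight = 10
Weighted avg = 712/10
= 71.20

71.20


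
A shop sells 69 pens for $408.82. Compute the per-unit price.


Unit rate = total / quantity
= 408.82 / 69
= $5.92 per unit

$5.92 per unit


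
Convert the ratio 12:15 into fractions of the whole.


Total parts = 12 + 15 = 27
First part: 12/27 = 4/9
Second part: 15/27 = 5/9
= 4/9 and 5/9

4/9 and 5/9


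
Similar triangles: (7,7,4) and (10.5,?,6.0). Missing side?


Scale factor = 10.5/7 = 1.5
Missing side = 7 × 1.5
= 10.5

10.5


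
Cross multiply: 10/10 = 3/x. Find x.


Cross multiply: 10 × x = 10 × 3
10x = 30
x = 30 / 10
= 3.00

3.00


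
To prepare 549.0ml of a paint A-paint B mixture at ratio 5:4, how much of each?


Total parts = 5 + 4 = 9
paint A: 549.0 × 5/9 = 305.0ml
paint B: 549.0 × 4/9 = 244.0ml
= 305.0ml and 244.0ml

305.0ml and 244.0ml


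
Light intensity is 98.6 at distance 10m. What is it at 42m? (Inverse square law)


I₁d₁² = I₂d₂²
I₂ = I₁ × (d₁/d₂)²
= 98.6 × (10/42)²
= 98.6 × 100/1764
= 9860/1764
≈ 5.5896

5.5896


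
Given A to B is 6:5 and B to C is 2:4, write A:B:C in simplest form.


Match B: multiply A:B by 2 → 12:10
Multiply B:C by 5 → 10:20
Combined: 12:10:20
GCD = 2
= 6:5:10

6:5:10


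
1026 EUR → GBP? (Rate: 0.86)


Amount × rate = 1026 × 0.86
= 882.36 GBP

882.36 GBP


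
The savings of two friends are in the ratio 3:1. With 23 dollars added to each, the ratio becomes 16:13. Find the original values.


Let A = 3k, B = 1k.
(3k + 23) / (1k + 23) = 16/13
Cross-multiply: 13(3k + 23) = 16(1k + 23)
39k + 299 = 16k + 368
39k - 16k = 368 - 299
23k = 69
k = 69/23 = 3
A = 3×3 = 9, B = 1×3 = 3
= A = 9, B = 3

A = 9, B = 3


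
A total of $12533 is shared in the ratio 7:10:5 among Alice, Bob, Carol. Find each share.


Total parts = 7 + 10 + 5 = 22
Alice: 12533 × 7/22 = 3987.77
Bob: 12533 × 10/22 = 5696.82
Carol: 12533 × 5/22 = 2848.41
= Alice: $3987.77, Bob: $5696.82, Carol: $2848.41

Alice: $3987.77, Bob: $5696.82, Carol: $2848.41


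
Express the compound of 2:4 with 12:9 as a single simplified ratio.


Compound ratio = (2×12) : (4×9)
= 24:36
GCD = 12
= 2:3

2:3


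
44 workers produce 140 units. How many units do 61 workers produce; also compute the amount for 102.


Direct proportion: y/x = constant
k = 140/44 ≈ 3.1818
y at x=61: k × 61 = 140 × 61 / 44 = 8540/44 ≈ 194.09
y at x=102: k × 102 = 140 × 102 / 44 = 14280/44 ≈ 324.55
= 194.09 and 324.55

194.09 and 324.55


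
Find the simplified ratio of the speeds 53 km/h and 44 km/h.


Ratio = 53:44
GCD = 1
Simplified = 53:44
Time ratio (same distance) = 44:53
Speed ratio = 53:44

53:44


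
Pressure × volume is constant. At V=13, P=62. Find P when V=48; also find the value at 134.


Inverse proportion: x × y = constant
k = 13 × 62 = 806
At x=48: k/48 = 16.79
At x=134: k/134 = 6.01
= 16.79 and 6.01

16.79 and 6.01


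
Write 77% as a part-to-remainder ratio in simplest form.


77% means 77 parts out of 100; remainder = 23
Part : remainder = 77:23
GCD = 1
= 77:23

77:23


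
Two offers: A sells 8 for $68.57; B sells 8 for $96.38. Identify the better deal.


Deal A: $68.57/8 = $8.5713/unit
Deal B: $96.38/8 = $12.0475/unit
A is cheaper per unit
= Deal A

Deal A


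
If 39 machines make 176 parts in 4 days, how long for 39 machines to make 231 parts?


Days ∝ work / workers, so d₂ = d₁ × (m₁/m₂) × (w₂/w₁)
Workers factor (inverse): 39/39 = 1.0000
Work factor (direct): 231/176 = 1.3125
d₂ = 4 × 39/39 × 231/176 = (4 × 39 × 231) / (39 × 176) = 36036/6864
= 5.25 days

5.25 days


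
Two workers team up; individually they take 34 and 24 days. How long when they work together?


Rate of A = 1/34 per day
Rate of B = 1/24 per day
Combined rate = 1/34 + 1/24 = 58/816 ≈ 0.0711 per day
Days = 1 / combined rate = 816/58
≈ 14.07 days

14.07 days


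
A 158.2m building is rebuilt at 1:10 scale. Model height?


Model size = real / scale
= 158.2 / 10
= 15.8200 m

15.8200 m


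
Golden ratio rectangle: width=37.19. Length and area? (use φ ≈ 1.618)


φ = (1 + √5) / 2 ≈ 1.618
Length = width × φ = 37.19 × 1.618 = 60.17342
≈ 60.17
Area = width × length = 37.19 × 60.17342 = 2237.8494898 ≈ 2237.85
= Length: 60.17, Area: 2237.85

Length: 60.17, Area: 2237.85


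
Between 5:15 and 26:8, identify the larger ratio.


5/15 = 0.3333
26/8 = 3.2500
0.3333 < 3.2500, so 5:15 is less
= 26:8

26:8


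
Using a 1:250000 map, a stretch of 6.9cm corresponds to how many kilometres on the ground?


Real distance = map distance × scale
= 6.9cm × 250000
= 1725000 cm = 17250.0 m
= 17.250 km

17.250 km


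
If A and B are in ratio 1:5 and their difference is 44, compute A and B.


Let A = 1k, B = 5k.
5k - 1k = 44
4k = 44 → k = 44/4 = 11
A = 1×11 = 11, B = 5×11 = 55
= A = 11, B = 55

A = 11, B = 55


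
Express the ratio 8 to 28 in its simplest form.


GCD(8, 28) = 4
8/4 : 28/4
= 2:7

2:7


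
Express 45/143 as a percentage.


Percentage = (part / whole) × 100
= (45 / 143) × 100
≈ 31.47%

31.47%


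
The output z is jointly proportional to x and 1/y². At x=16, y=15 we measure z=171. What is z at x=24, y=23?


z = k·x/y²
Solve for k using the known point: k = z·y²/x = 171×225/16 = 38475/16 = 2404.6875
Now evaluate at x=24, y=23:
z = k × 24 / 529 = (38475 × 24) / (16 × 529) = 923400/8464
≈ 109.0974

109.0974


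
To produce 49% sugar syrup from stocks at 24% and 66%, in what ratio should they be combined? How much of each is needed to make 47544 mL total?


Let x parts of 24% mix with y parts of 66%.
24x + 66y = 49(x + y)
24x + 66y = 49x + 49y
x(24 - 49) = y(49 - 66)
x/y = (66 - 49)/(49 - 24) = 17/25
Simplify: 17:25
Total parts = 42; one part = 47544/42 = 1132.00 mL
24% solution: 17×1132.00 = 19244.00 mL
66% solution: 25×1132.00 = 28300.00 mL
= ratio 17:25; 19244.00 mL and 28300.00 mL

ratio 17:25; 19244.00 mL and 28300.00 mL


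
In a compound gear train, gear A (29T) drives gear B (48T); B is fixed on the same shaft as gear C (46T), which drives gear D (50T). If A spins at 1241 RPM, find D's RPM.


Stage 1: RPM_B = RPM_A × t_A/t_B = 1241 × 29/48 = 35989/48 ≈ 749.77
B and C share a shaft → RPM_C = RPM_B
Stage 2: RPM_D = RPM_C × t_C/t_D = RPM_A × (t_A×t_C)/(t_B×t_D)
Overall ratio = (29×46)/(48×50) = 1334/2400
RPM_D = 1241 × 1334/2400 = 1655494/2400
≈ 689.79 RPM

689.79 RPM


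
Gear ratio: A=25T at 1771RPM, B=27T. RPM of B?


Gear ratio = 25:27 = 25:27
RPM_B = RPM_A × (teeth_A / teeth_B)
= 1771 × (25/27)
= 1639.8 RPM

1639.8 RPM


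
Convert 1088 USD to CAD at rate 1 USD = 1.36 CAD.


Amount × rate = 1088 × 1.36
= 1479.68 CAD

1479.68 CAD


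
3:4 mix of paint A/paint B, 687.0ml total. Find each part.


Total parts = 3 + 4 = 7
paint A: 687.0 × 3/7 = 294.4ml
paint B: 687.0 × 4/7 = 392.6ml
= 294.4ml and 392.6ml

294.4ml and 392.6ml


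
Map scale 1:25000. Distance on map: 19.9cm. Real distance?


Real distance = map distance × scale
= 19.9cm × 25000
= 497500 cm = 4975.0 m
= 4.975 km

4.975 km


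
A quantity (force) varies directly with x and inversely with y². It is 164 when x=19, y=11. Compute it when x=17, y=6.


z = k·x/y²
Solve for k using the known point: k = z·y²/x = 164×121/19 = 19844/19 ≈ 1044.4211
Now evaluate at x=17, y=6:
z = k × 17 / 36 = (19844 × 17) / (19 × 36) = 337348/684
≈ 493.1988

493.1988


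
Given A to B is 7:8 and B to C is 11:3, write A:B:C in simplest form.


Match B: multiply A:B by 11 → 77:88
Multiply B:C by 8 → 88:24
Combined: 77:88:24
GCD = 1
= 77:88:24

77:88:24


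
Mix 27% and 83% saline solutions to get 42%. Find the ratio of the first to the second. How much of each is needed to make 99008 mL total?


Let x parts of 27% mix with y parts of 83%.
27x + 83y = 42(x + y)
27x + 83y = 42x + 42y
x(27 - 42) = y(42 - 83)
x/y = (83 - 42)/(42 - 27) = 41/15
Simplify: 41:15
Total parts = 56; one part = 99008/56 = 1768.00 mL
27% solution: 41×1768.00 = 72488.00 mL
83% solution: 15×1768.00 = 26520.00 mL
= ratio 41:15; 72488.00 mL and 26520.00 mL

ratio 41:15; 72488.00 mL and 26520.00 mL


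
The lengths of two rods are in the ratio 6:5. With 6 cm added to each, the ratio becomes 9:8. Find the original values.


Let A = 6k, B = 5k.
(6k + 6) / (5k + 6) = 9/8
Cross-multiply: 8(6k + 6) = 9(5k + 6)
48k + 48 = 45k + 54
48k - 45k = 54 - 48
3k = 6
k = 6/3 = 2
A = 6×2 = 12, B = 5×2 = 10
= A = 12, B = 10

A = 12, B = 10


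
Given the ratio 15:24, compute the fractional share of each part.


Total parts = 15 + 24 = 39
First part: 15/39 = 5/13
Second part: 24/39 = 8/13
= 5/13 and 8/13

5/13 and 8/13


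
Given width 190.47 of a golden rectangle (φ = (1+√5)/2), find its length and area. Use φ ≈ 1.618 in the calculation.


φ = (1 + √5) / 2 ≈ 1.618
Length = width × φ = 190.47 × 1.618 = 308.18046
≈ 308.18
Area = width × length = 190.47 × 308.18046 = 58699.1322162 ≈ 58699.13
= Length: 308.18, Area: 58699.13

Length: 308.18, Area: 58699.13


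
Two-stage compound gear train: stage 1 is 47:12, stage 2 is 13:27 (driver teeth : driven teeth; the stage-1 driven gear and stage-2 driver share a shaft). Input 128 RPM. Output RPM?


Stage 1: RPM_B = RPM_A × t_A/t_B = 128 × 47/12 = 6016/12 ≈ 501.33
B and C share a shaft → RPM_C = RPM_B
Stage 2: RPM_D = RPM_C × t_C/t_D = RPM_A × (t_A×t_C)/(t_B×t_D)
Overall ratio = (47×13)/(12×27) = 611/324
RPM_D = 128 × 611/324 = 78208/324
≈ 241.38 RPM

241.38 RPM


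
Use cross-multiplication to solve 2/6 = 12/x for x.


Cross multiply: 2 × x = 6 × 12
2x = 72
x = 72 / 2
= 36.00

36.00


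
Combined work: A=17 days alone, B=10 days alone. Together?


Rate of A = 1/17 per day
Rate of B = 1/10 per day
Combined rate = 1/17 + 1/10 = 27/170 ≈ 0.1588 per day
Days = 1 / combined rate = 170/27
≈ 6.30 days

6.30 days


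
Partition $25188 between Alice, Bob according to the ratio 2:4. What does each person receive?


Total parts = 2 + 4 = 6
Alice: 25188 × 2/6 = 8396.00
Bob: 25188 × 4/6 = 16792.00
= Alice: $8396.00, Bob: $16792.00

Alice: $8396.00, Bob: $16792.00


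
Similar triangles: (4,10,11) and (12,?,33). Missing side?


Scale factor = 12/4 = 3
Missing side = 10 × 3
= 30.0

30.0


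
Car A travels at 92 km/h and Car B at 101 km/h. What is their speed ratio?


Ratio = 92:101
GCD = 1
Simplified = 92:101
Time ratio (same distance) = 101:92
Speed ratio = 92:101

92:101


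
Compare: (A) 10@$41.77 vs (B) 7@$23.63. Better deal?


Deal A: $41.77/10 = $4.1770/unit
Deal B: $23.63/7 = $3.3757/unit
B is cheaper per unit
= Deal B

Deal B


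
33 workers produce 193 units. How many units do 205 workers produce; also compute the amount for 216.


Direct proportion: y/x = constant
k = 193/33 ≈ 5.8485
y at x=205: k × 205 = 193 × 205 / 33 = 39565/33 ≈ 1198.94
y at x=216: k × 216 = 193 × 216 / 33 = 41688/33 ≈ 1263.27
= 1198.94 and 1263.27

1198.94 and 1263.27


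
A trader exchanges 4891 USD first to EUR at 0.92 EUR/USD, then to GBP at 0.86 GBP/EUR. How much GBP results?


Step 1: 4891 USD × 0.92 = 4499.72 EUR
Step 2: 4499.72 EUR × 0.86 = 3869.76 GBP
Implied rate USD→GBP = 0.92 × 0.86 = 0.7912
= 3869.76 GBP

3869.76 GBP


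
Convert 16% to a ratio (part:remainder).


16% means 16 parts out of 100; remainder = 84
Part : remainder = 16:84
GCD = 4
= 4:21

4:21


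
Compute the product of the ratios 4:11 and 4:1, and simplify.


Compound ratio = (4×4) : (11×1)
= 16:11
GCD = 1
= 16:11

16:11


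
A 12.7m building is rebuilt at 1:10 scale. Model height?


Model size = real / scale
= 12.7 / 10
= 1.2700 m

1.2700 m


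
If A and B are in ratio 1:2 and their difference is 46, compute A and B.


Let A = 1k, B = 2k.
2k - 1k = 46
1k = 46 → k = 46/1 = 46
A = 1×46 = 46, B = 2×46 = 92
= A = 46, B = 92

A = 46, B = 92


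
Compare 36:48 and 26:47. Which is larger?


36/48 = 0.7500
26/47 = 0.5532
0.7500 > 0.5532, so 36:48 is greater
= 36:48

36:48


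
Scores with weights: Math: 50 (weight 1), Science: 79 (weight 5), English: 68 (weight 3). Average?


Numerator = 50×1 + 79×5 + 68×3
= 50 + 395 + 204
= 649
Total weight = 9
Weighted avg = 649/9
= 72.11

72.11


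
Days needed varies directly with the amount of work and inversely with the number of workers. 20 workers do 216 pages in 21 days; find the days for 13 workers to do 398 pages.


Days ∝ work / workers, so d₂ = d₁ × (m₁/m₂) × (w₂/w₁)
Workers factor (inverse): 20/13 ≈ 1.5385
Work factor (direct): 398/216 ≈ 1.8426
d₂ = 21 × 20/13 × 398/216 = (21 × 20 × 398) / (13 × 216) = 167160/2808
≈ 59.53 days

59.53 days


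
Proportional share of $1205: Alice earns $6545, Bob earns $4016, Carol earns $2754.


Total income = 6545 + 4016 + 2754 = $13315
Alice: $1205 × 6545/13315 = $592.32
Bob: $1205 × 4016/13315 = $363.45
Carol: $1205 × 2754/13315 = $249.24
= Alice: $592.32, Bob: $363.45, Carol: $249.24

Alice: $592.32, Bob: $363.45, Carol: $249.24


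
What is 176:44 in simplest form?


GCD(176, 44) = 44
176/44 : 44/44
= 4:1

4:1


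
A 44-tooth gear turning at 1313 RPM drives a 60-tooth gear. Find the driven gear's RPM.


Gear ratio = 44:60 = 11:15
RPM_B = RPM_A × (teeth_A / teeth_B)
= 1313 × (44/60)
= 962.9 RPM

962.9 RPM


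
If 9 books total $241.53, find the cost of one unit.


Unit rate = total / quantity
= 241.53 / 9
= $26.84 per unit

$26.84 per unit


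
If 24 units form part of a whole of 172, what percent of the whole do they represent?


Percentage = (part / whole) × 100
= (24 / 172) × 100
≈ 13.95%

13.95%


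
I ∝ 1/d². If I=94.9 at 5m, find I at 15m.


I₁d₁² = I₂d₂²
I₂ = I₁ × (d₁/d₂)²
= 94.9 × (5/15)²
= 94.9 × 25/225
= 2372.5/225
≈ 10.5444

10.5444


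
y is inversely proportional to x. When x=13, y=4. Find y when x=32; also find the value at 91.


Inverse proportion: x × y = constant
k = 13 × 4 = 52
At x=32: k/32 = 1.63
At x=91: k/91 = 0.57
= 1.63 and 0.57

1.63 and 0.57


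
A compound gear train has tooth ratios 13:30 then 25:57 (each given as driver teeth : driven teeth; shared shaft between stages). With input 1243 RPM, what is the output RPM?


Stage 1: RPM_B = RPM_A × t_A/t_B = 1243 × 13/30 = 16159/30 ≈ 538.63
B and C share a shaft → RPM_C = RPM_B
Stage 2: RPM_D = RPM_C × t_C/t_D = RPM_A × (t_A×t_C)/(t_B×t_D)
Overall ratio = (13×25)/(30×57) = 325/1710
RPM_D = 1243 × 325/1710 = 403975/1710
≈ 236.24 RPM

236.24 RPM


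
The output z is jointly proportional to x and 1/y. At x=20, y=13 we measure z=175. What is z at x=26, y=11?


z = k·x/y
Solve for k using the known point: k = z·y/x = 175×13/20 = 2275/20 = 113.7500
Now evaluate at x=26, y=11:
z = k × 26 / 11 = (2275 × 26) / (20 × 11) = 59150/220
≈ 268.8636

268.8636


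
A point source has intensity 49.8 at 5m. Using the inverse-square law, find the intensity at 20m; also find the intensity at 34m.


I₁d₁² = I₂d₂²
I at 20m = 49.8 × (5/20)² = 49.8 × 25/400 = 1245/400 = 3.1125
I at 34m = 49.8 × (5/34)² = 49.8 × 25/1156 = 1245/1156 ≈ 1.0770
= 3.1125 and 1.0770

3.1125 and 1.0770


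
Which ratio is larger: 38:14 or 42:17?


38/14 = 2.7143
42/17 = 2.4706
2.7143 > 2.4706, so 38:14 is greater
= 38:14

38:14


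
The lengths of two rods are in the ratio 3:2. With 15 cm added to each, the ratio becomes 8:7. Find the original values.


Let A = 3k, B = 2k.
(3k + 15) / (2k + 15) = 8/7
Cross-multiply: 7(3k + 15) = 8(2k + 15)
21k + 105 = 16k + 120
21k - 16k = 120 - 105
5k = 15
k = 15/5 = 3
A = 3×3 = 9, B = 2×3 = 6
= A = 9, B = 6

A = 9, B = 6


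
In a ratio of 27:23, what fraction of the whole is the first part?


Total parts = 27 + 23 = 50
First part: 27/50 = 27/50
= 27/50

27/50


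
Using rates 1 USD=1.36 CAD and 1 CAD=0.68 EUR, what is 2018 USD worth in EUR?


Step 1: 2018 USD × 1.36 = 2744.48 CAD
Step 2: 2744.48 CAD × 0.68 = 1866.25 EUR
Implied rate USD→EUR = 1.36 × 0.68 = 0.9248
= 1866.25 EUR

1866.25 EUR


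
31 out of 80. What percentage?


Percentage = (part / whole) × 100
= (31 / 80) × 100
= 38.75%

38.75%


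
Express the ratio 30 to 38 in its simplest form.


GCD(30, 38) = 2
30/2 : 38/2
= 15:19

15:19


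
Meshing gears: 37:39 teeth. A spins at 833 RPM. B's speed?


Gear ratio = 37:39 = 37:39
RPM_B = RPM_A × (teeth_A / teeth_B)
= 833 × (37/39)
= 790.3 RPM

790.3 RPM


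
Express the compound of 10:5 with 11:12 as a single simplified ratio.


Compound ratio = (10×11) : (5×12)
= 110:60
GCD = 10
= 11:6

11:6


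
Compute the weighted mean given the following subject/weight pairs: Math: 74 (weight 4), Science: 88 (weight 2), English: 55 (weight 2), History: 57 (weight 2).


Numerator = 74×4 + 88×2 + 55×2 + 57×2
= 296 + 176 + 110 + 114
= 696
Total weight = 10
Weighted avg = 696/10
= 69.60

69.60


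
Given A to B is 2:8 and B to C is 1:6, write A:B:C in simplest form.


Match B: multiply A:B by 1 → 2:8
Multiply B:C by 8 → 8:48
Combined: 2:8:48
GCD = 2
= 1:4:24

1:4:24


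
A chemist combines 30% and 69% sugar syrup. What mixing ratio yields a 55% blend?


Let x parts of 30% mix with y parts of 69%.
30x + 69y = 55(x + y)
30x + 69y = 55x + 55y
x(30 - 55) = y(55 - 69)
x/y = (69 - 55)/(55 - 30) = 14/25
Simplify: 14:25
= 14:25

14:25


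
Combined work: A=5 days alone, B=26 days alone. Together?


Rate of A = 1/5 per day
Rate of B = 1/26 per day
Combined rate = 1/5 + 1/26 = 31/130 ≈ 0.2385 per day
Days = 1 / combined rate = 130/31
≈ 4.19 days

4.19 days


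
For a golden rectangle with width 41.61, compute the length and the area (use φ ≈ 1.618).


φ = (1 + √5) / 2 ≈ 1.618
Length = width × φ = 41.61 × 1.618 = 67.32498
≈ 67.32
Area = width × length = 41.61 × 67.32498 = 2801.3924178 ≈ 2801.39
= Length: 67.32, Area: 2801.39

Length: 67.32, Area: 2801.39


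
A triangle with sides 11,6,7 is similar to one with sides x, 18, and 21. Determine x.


Scale factor = 18/6 = 3
Missing side = 11 × 3
= 33.0

33.0


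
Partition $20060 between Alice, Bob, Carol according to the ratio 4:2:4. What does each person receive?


Total parts = 4 + 2 + 4 = 10
Alice: 20060 × 4/10 = 8024.00
Bob: 20060 × 2/10 = 4012.00
Carol: 20060 × 4/10 = 8024.00
= Alice: $8024.00, Bob: $4012.00, Carol: $8024.00

Alice: $8024.00, Bob: $4012.00, Carol: $8024.00


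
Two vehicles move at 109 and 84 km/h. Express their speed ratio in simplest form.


Ratio = 109:84
GCD = 1
Simplified = 109:84
Time ratio (same distance) = 84:109
Speed ratio = 109:84

109:84


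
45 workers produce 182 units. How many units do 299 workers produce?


Direct proportion: y/x = constant
k = 182/45 ≈ 4.0444
y₂ = k × 299 = 182 × 299 / 45 = 54418/45
≈ 1209.29

1209.29


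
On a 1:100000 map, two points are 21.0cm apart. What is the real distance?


Real distance = map distance × scale
= 21.0cm × 100000
= 2100000 cm = 21000.0 m
= 21.000 km

21.000 km


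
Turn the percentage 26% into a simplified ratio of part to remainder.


26% means 26 parts out of 100; remainder = 74
Part : remainder = 26:74
GCD = 2
= 13:37

13:37


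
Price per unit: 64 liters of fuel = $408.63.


Unit rate = total / quantity
= 408.63 / 64
= $6.38 per unit

$6.38 per unit


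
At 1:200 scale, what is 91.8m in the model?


Model size = real / scale
= 91.8 / 200
= 0.4590 m

0.4590 m


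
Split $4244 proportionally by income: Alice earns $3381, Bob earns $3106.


Total income = 3381 + 3106 = $6487
Alice: $4244 × 3381/6487 = $2211.96
Bob: $4244 × 3106/6487 = $2032.04
= Alice: $2211.96, Bob: $2032.04

Alice: $2211.96, Bob: $2032.04


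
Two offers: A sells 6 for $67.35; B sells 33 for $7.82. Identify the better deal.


Deal A: $67.35/6 = $11.2250/unit
Deal B: $7.82/33 = $0.2370/unit
B is cheaper per unit
= Deal B

Deal B


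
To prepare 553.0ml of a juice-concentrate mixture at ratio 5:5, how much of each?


Total parts = 5 + 5 = 10
juice: 553.0 × 5/10 = 276.5ml
concentrate: 553.0 × 5/10 = 276.5ml
= 276.5ml and 276.5ml

276.5ml and 276.5ml


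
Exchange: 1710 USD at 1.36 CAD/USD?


Amount × rate = 1710 × 1.36
= 2325.60 CAD

2325.60 CAD


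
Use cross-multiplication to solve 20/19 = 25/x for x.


Cross multiply: 20 × x = 19 × 25
20x = 475
x = 475 / 20
= 23.75

23.75


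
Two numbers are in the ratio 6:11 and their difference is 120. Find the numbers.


Let A = 6k, B = 11k.
11k - 6k = 120
5k = 120 → k = 120/5 = 24
A = 6×24 = 144, B = 11×24 = 264
= A = 144, B = 264

A = 144, B = 264


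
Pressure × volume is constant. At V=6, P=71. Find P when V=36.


Inverse proportion: x × y = constant
k = 6 × 71 = 426
y₂ = k / 36 = 426 / 36
= 11.83

11.83


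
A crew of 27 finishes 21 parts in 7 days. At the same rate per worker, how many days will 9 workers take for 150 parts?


Days ∝ work / workers, so d₂ = d₁ × (m₁/m₂) × (w₂/w₁)
Workers factor (inverse): 27/9 = 3.0000
Work factor (direct): 150/21 ≈ 7.1429
d₂ = 7 × 27/9 × 150/21 = (7 × 27 × 150) / (9 × 21) = 28350/189
= 150.00 days

150.00 days


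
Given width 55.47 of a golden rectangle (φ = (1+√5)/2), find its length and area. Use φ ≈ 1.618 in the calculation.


φ = (1 + √5) / 2 ≈ 1.618
Length = width × φ = 55.47 × 1.618 = 89.75046
≈ 89.75
Area = width × length = 55.47 × 89.75046 = 4978.4580162 ≈ 4978.46
= Length: 89.75, Area: 4978.46

Length: 89.75, Area: 4978.46


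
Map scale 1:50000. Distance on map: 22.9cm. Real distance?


Real distance = map distance × scale
= 22.9cm × 50000
= 1145000 cm = 11450.0 m
= 11.450 km

11.450 km


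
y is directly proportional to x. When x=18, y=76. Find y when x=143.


Direct proportion: y/x = constant
k = 76/18 ≈ 4.2222
y₂ = k × 143 = 76 × 143 / 18 = 10868/18
≈ 603.78

603.78


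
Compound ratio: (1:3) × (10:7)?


Compound ratio = (1×10) : (3×7)
= 10:21
GCD = 1
= 10:21

10:21


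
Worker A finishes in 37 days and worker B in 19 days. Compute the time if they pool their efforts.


Rate of A = 1/37 per day
Rate of B = 1/19 per day
Combined rate = 1/37 + 1/19 = 56/703 ≈ 0.0797 per day
Days = 1 / combined rate = 703/56
≈ 12.55 days

12.55 days


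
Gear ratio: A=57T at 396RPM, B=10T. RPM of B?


Gear ratio = 57:10 = 57:10
RPM_B = RPM_A × (teeth_A / teeth_B)
= 396 × (57/10)
= 2257.2 RPM

2257.2 RPM


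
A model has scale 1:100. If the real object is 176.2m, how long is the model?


Model size = real / scale
= 176.2 / 100
= 1.7620 m

1.7620 m


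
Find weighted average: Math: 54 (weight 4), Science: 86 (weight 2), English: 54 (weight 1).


Numerator = 54×4 + 86×2 + 54×1
= 216 + 172 + 54
= 442
Total weight = 7
Weighted avg = 442/7
= 63.14

63.14


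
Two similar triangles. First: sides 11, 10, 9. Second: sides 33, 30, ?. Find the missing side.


Scale factor = 33/11 = 3
Missing side = 9 × 3
= 27.0

27.0


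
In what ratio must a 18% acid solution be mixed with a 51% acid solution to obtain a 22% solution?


Let x parts of 18% mix with y parts of 51%.
18x + 51y = 22(x + y)
18x + 51y = 22x + 22y
x(18 - 22) = y(22 - 51)
x/y = (51 - 22)/(22 - 18) = 29/4
Simplify: 29:4
= 29:4

29:4


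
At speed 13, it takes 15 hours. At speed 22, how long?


Inverse proportion: x × y = constant
k = 13 × 15 = 195
y₂ = k / 22 = 195 / 22
= 8.86

8.86


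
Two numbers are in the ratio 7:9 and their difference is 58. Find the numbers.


Let A = 7k, B = 9k.
9k - 7k = 58
2k = 58 → k = 58/2 = 29
A = 7×29 = 203, B = 9×29 = 261
= A = 203, B = 261

A = 203, B = 261


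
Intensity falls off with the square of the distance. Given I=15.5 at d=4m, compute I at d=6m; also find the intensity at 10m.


I₁d₁² = I₂d₂²
I at 6m = 15.5 × (4/6)² = 15.5 × 16/36 = 248/36 ≈ 6.8889
I at 10m = 15.5 × (4/10)² = 15.5 × 16/100 = 248/100 = 2.4800
= 6.8889 and 2.4800

6.8889 and 2.4800


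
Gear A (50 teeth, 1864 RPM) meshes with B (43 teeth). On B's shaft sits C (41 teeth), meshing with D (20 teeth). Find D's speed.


Stage 1: RPM_B = RPM_A × t_A/t_B = 1864 × 50/43 = 93200/43 ≈ 2167.44
B and C share a shaft → RPM_C = RPM_B
Stage 2: RPM_D = RPM_C × t_C/t_D = RPM_A × (t_A×t_C)/(t_B×t_D)
Overall ratio = (50×41)/(43×20) = 2050/860
RPM_D = 1864 × 2050/860 = 3821200/860
≈ 4443.26 RPM

4443.26 RPM


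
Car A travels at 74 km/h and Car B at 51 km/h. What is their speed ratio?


Ratio = 74:51
GCD = 1
Simplified = 74:51
Time ratio (same distance) = 51:74
Speed ratio = 74:51

74:51


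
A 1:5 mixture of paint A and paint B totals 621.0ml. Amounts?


Total parts = 1 + 5 = 6
paint A: 621.0 × 1/6 = 103.5ml
paint B: 621.0 × 5/6 = 517.5ml
= 103.5ml and 517.5ml

103.5ml and 517.5ml


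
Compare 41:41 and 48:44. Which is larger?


41/41 = 1.0000
48/44 = 1.0909
1.0000 < 1.0909, so 41:41 is less
= 48:44

48:44


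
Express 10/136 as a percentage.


Percentage = (part / whole) × 100
= (10 / 136) × 100
≈ 7.35%

7.35%


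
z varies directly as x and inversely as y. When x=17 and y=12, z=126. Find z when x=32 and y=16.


z = k·x/y
Solve for k using the known point: k = z·y/x = 126×12/17 = 1512/17 ≈ 88.9412
Now evaluate at x=32, y=16:
z = k × 32 / 16 = (1512 × 32) / (17 × 16) = 48384/272
≈ 177.8824

177.8824


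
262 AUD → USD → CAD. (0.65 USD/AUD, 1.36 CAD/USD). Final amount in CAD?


Step 1: 262 AUD × 0.65 = 170.30 USD
Step 2: 170.30 USD × 1.36 = 231.61 CAD
Implied rate AUD→CAD = 0.65 × 1.36 = 0.8840
= 231.61 CAD

231.61 CAD


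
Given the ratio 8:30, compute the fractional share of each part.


Total parts = 8 + 30 = 38
First part: 8/38 = 4/19
Second part: 30/38 = 15/19
= 4/19 and 15/19

4/19 and 15/19


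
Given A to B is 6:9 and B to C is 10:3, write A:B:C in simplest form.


Match B: multiply A:B by 10 → 60:90
Multiply B:C by 9 → 90:27
Combined: 60:90:27
GCD = 3
= 20:30:9

20:30:9


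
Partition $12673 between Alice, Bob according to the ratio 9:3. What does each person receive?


Total parts = 9 + 3 = 12
Alice: 12673 × 9/12 = 9504.75
Bob: 12673 × 3/12 = 3168.25
= Alice: $9504.75, Bob: $3168.25

Alice: $9504.75, Bob: $3168.25


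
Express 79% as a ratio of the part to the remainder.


79% means 79 parts out of 100; remainder = 21
Part : remainder = 79:21
GCD = 1
= 79:21

79:21


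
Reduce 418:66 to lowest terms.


GCD(418, 66) = 22
418/22 : 66/22
= 19:3

19:3


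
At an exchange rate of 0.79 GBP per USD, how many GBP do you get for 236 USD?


Amount × rate = 236 × 0.79
= 186.44 GBP

186.44 GBP


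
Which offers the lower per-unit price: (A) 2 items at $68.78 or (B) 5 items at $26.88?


Deal A: $68.78/2 = $34.3900/unit
Deal B: $26.88/5 = $5.3760/unit
B is cheaper per unit
= Deal B

Deal B


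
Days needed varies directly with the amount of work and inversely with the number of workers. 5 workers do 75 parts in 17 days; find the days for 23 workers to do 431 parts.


Days ∝ work / workers, so d₂ = d₁ × (m₁/m₂) × (w₂/w₁)
Workers factor (inverse): 5/23 ≈ 0.2174
Work factor (direct): 431/75 ≈ 5.7467
d₂ = 17 × 5/23 × 431/75 = (17 × 5 × 431) / (23 × 75) = 36635/1725
≈ 21.24 days

21.24 days


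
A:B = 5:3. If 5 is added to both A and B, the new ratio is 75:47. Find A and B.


Let A = 5k, B = 3k.
(5k + 5) / (3k + 5) = 75/47
Cross-multiply: 47(5k + 5) = 75(3k + 5)
235k + 235 = 225k + 375
235k - 225k = 375 - 235
10k = 140
k = 140/10 = 14
A = 5×14 = 70, B = 3×14 = 42
= A = 70, B = 42

A = 70, B = 42


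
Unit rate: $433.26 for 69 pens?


Unit rate = total / quantity
= 433.26 / 69
= $6.28 per unit

$6.28 per unit


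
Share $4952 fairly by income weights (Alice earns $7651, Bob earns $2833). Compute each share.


Total income = 7651 + 2833 = $10484
Alice: $4952 × 7651/10484 = $3613.86
Bob: $4952 × 2833/10484 = $1338.14
= Alice: $3613.86, Bob: $1338.14

Alice: $3613.86, Bob: $1338.14


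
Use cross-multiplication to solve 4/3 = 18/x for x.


Cross multiply: 4 × x = 3 × 18
4x = 54
x = 54 / 4
= 13.50

13.50


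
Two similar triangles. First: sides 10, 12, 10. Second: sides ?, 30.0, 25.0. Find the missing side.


Scale factor = 30.0/12 = 2.5
Missing side = 10 × 2.5
= 25.0

25.0


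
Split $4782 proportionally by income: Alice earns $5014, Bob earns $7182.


Total income = 5014 + 7182 = $12196
Alice: $4782 × 5014/12196 = $1965.97
Bob: $4782 × 7182/12196 = $2816.03
= Alice: $1965.97, Bob: $2816.03

Alice: $1965.97, Bob: $2816.03


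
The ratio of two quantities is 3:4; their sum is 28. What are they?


Let A = 3k, B = 4k.
3k + 4k = 28
7k = 28 → k = 28/7 = 4
A = 3×4 = 12, B = 4×4 = 16
= A = 12, B = 16

A = 12, B = 16


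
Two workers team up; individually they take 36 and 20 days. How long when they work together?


Rate of A = 1/36 per day
Rate of B = 1/20 per day
Combined rate = 1/36 + 1/20 = 56/720 ≈ 0.0778 per day
Days = 1 / combined rate = 720/56
≈ 12.86 days

12.86 days


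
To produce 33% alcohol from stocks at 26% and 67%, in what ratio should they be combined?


Let x parts of 26% mix with y parts of 67%.
26x + 67y = 33(x + y)
26x + 67y = 33x + 33y
x(26 - 33) = y(33 - 67)
x/y = (67 - 33)/(33 - 26) = 34/7
Simplify: 34:7
= 34:7

34:7


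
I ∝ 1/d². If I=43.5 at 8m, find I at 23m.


I₁d₁² = I₂d₂²
I₂ = I₁ × (d₁/d₂)²
= 43.5 × (8/23)²
= 43.5 × 64/529
= 2784/529
≈ 5.2628

5.2628


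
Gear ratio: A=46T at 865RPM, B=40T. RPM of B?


Gear ratio = 46:40 = 23:20
RPM_B = RPM_A × (teeth_A / teeth_B)
= 865 × (46/40)
= 994.8 RPM

994.8 RPM


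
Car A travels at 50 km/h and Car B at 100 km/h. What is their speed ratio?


Ratio = 50:100
GCD = 50
Simplified = 1:2
Time ratio (same distance) = 2:1
Speed ratio = 1:2

1:2


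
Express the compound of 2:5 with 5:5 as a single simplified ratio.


Compound ratio = (2×5) : (5×5)
= 10:25
GCD = 5
= 2:5

2:5


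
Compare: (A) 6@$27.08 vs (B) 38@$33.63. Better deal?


Deal A: $27.08/6 = $4.5133/unit
Deal B: $33.63/38 = $0.8850/unit
B is cheaper per unit
= Deal B

Deal B


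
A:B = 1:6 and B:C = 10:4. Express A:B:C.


Match B: multiply A:B by 10 → 10:60
Multiply B:C by 6 → 60:24
Combined: 10:60:24
GCD = 2
= 5:30:12

5:30:12


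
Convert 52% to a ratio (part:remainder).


52% means 52 parts out of 100; remainder = 48
Part : remainder = 52:48
GCD = 4
= 13:12

13:12


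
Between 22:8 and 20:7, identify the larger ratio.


22/8 = 2.7500
20/7 = 2.8571
2.7500 < 2.8571, so 22:8 is less
= 20:7

20:7


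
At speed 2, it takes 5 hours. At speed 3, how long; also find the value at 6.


Inverse proportion: x × y = constant
k = 2 × 5 = 10
At x=3: k/3 = 3.33
At x=6: k/6 = 1.67
= 3.33 and 1.67

3.33 and 1.67


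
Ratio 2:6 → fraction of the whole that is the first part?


Total parts = 2 + 6 = 8
First part: 2/8 = 1/4
= 1/4

1/4


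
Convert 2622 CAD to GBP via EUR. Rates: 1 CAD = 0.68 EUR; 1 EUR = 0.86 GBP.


Step 1: 2622 CAD × 0.68 = 1782.96 EUR
Step 2: 1782.96 EUR × 0.86 = 1533.35 GBP
Implied rate CAD→GBP = 0.68 × 0.86 = 0.5848
= 1533.35 GBP

1533.35 GBP


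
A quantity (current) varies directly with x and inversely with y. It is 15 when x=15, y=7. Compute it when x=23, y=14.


z = k·x/y
Solve for k using the known point: k = z·y/x = 15×7/15 = 105/15 = 7.0000
Now evaluate at x=23, y=14:
z = k × 23 / 14 = (105 × 23) / (15 × 14) = 2415/210
= 11.5000

11.5000


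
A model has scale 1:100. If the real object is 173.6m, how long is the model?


Model size = real / scale
= 173.6 / 100
= 1.7360 m

1.7360 m


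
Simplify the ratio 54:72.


GCD(54, 72) = 18
54/18 : 72/18
= 3:4

3:4


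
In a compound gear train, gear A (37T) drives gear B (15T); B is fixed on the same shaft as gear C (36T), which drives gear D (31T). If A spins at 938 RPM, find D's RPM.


Stage 1: RPM_B = RPM_A × t_A/t_B = 938 × 37/15 = 34706/15 ≈ 2313.73
B and C share a shaft → RPM_C = RPM_B
Stage 2: RPM_D = RPM_C × t_C/t_D = RPM_A × (t_A×t_C)/(t_B×t_D)
Overall ratio = (37×36)/(15×31) = 1332/465
RPM_D = 938 × 1332/465 = 1249416/465
≈ 2686.92 RPM

2686.92 RPM


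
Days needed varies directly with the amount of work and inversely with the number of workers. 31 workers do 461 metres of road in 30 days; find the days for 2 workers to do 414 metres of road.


Days ∝ work / workers, so d₂ = d₁ × (m₁/m₂) × (w₂/w₁)
Workers factor (inverse): 31/2 = 15.5000
Work factor (direct): 414/461 ≈ 0.8980
d₂ = 30 × 31/2 × 414/461 = (30 × 31 × 414) / (2 × 461) = 385020/922
≈ 417.59 days

417.59 days


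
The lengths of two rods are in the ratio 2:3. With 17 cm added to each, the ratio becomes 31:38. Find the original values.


Let A = 2k, B = 3k.
(2k + 17) / (3k + 17) = 31/38
Cross-multiply: 38(2k + 17) = 31(3k + 17)
76k + 646 = 93k + 527
76k - 93k = 527 - 646
-17k = -119
k = -119/-17 = 7
A = 2×7 = 14, B = 3×7 = 21
= A = 14, B = 21

A = 14, B = 21


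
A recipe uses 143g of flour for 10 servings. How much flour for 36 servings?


Direct proportion: y/x = constant
k = 143/10 = 14.3000
y₂ = k × 36 = 143 × 36 / 10 = 5148/10
= 514.80

514.80


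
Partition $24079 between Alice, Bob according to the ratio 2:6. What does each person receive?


Total parts = 2 + 6 = 8
Alice: 24079 × 2/8 = 6019.75
Bob: 24079 × 6/8 = 18059.25
= Alice: $6019.75, Bob: $18059.25

Alice: $6019.75, Bob: $18059.25


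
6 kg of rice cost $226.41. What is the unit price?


Unit rate = total / quantity
= 226.41 / 6
= $37.74 per unit

$37.74 per unit


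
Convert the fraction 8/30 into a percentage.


Percentage = (part / whole) × 100
= (8 / 30) × 100
≈ 26.67%

26.67%


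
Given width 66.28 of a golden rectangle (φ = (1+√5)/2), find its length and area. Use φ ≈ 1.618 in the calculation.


φ = (1 + √5) / 2 ≈ 1.618
Length = width × φ = 66.28 × 1.618 = 107.24104
≈ 107.24
Area = width × length = 66.28 × 107.24104 = 7107.9361312 ≈ 7107.94
= Length: 107.24, Area: 7107.94

Length: 107.24, Area: 7107.94


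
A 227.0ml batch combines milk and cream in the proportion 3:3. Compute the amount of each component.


Total parts = 3 + 3 = 6
milk: 227.0 × 3/6 = 113.5ml
cream: 227.0 × 3/6 = 113.5ml
= 113.5ml and 113.5ml

113.5ml and 113.5ml


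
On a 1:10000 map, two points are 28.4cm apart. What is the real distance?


Real distance = map distance × scale
= 28.4cm × 10000
= 284000 cm = 2840.0 m
= 2.840 km

2.840 km


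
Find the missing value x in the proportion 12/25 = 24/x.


Cross multiply: 12 × x = 25 × 24
12x = 600
x = 600 / 12
= 50.00

50.00


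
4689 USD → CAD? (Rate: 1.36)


Amount × rate = 4689 × 1.36
= 6377.04 CAD

6377.04 CAD


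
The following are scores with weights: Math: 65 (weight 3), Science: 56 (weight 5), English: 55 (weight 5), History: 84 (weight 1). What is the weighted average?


Numerator = 65×3 + 56×5 + 55×5 + 84×1
= 195 + 280 + 275 + 84
= 834
Total weight = 14
Weighted avg = 834/14
= 59.57

59.57


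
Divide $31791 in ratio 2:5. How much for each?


Total parts = 2 + 5 = 7
Part 1: 31791 × 2/7 = 9083.14
Part 2: 31791 × 5/7 = 22707.86
= Part 1: $9083.14, Part 2: $22707.86

Part 1: $9083.14, Part 2: $22707.86


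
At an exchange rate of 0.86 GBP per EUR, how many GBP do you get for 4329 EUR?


Amount × rate = 4329 × 0.86
= 3722.94 GBP

3722.94 GBP


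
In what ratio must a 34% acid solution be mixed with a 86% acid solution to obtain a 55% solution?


Let x parts of 34% mix with y parts of 86%.
34x + 86y = 55(x + y)
34x + 86y = 55x + 55y
x(34 - 55) = y(55 - 86)
x/y = (86 - 55)/(55 - 34) = 31/21
Simplify: 31:21
= 31:21

31:21


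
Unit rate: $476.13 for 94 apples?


Unit rate = total / quantity
= 476.13 / 94
= $5.07 per unit

$5.07 per unit


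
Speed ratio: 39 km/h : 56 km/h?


Ratio = 39:56
GCD = 1
Simplified = 39:56
Time ratio (same distance) = 56:39
Speed ratio = 39:56

39:56


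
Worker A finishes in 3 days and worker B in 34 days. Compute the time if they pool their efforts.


Rate of A = 1/3 per day
Rate of B = 1/34 per day
Combined rate = 1/3 + 1/34 = 37/102 ≈ 0.3627 per day
Days = 1 / combined rate = 102/37
≈ 2.76 days

2.76 days


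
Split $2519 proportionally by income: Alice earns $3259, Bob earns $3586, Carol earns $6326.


Total income = 3259 + 3586 + 6326 = $13171
Alice: $2519 × 3259/13171 = $623.30
Bob: $2519 × 3586/13171 = $685.84
Carol: $2519 × 6326/13171 = $1209.87
= Alice: $623.30, Bob: $685.84, Carol: $1209.87

Alice: $623.30, Bob: $685.84, Carol: $1209.87


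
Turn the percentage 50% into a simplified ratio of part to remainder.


50% means 50 parts out of 100; remainder = 50
Part : remainder = 50:50
GCD = 50
= 1:1

1:1


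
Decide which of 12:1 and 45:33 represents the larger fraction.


12/1 = 12.0000
45/33 = 1.3636
12.0000 > 1.3636, so 12:1 is greater
= 12:1

12:1


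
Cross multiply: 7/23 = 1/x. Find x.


Cross multiply: 7 × x = 23 × 1
7x = 23
x = 23 / 7
= 3.29

3.29


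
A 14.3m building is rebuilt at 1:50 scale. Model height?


Model size = real / scale
= 14.3 / 50
= 0.2860 m

0.2860 m


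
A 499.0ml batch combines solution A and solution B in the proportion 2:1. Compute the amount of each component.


Total parts = 2 + 1 = 3
solution A: 499.0 × 2/3 = 332.7ml
solution B: 499.0 × 1/3 = 166.3ml
= 332.7ml and 166.3ml

332.7ml and 166.3ml
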